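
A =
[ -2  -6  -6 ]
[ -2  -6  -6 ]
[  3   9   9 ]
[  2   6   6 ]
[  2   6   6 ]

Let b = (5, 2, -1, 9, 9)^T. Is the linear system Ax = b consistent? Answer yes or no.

Row reduce the augmented matrix [A | b].
R2 ← R2 − R1: [0, 0, 0, -3]
R3 ← R3 + (3/2)·R1: [0, 0, 0, 13/2]
R4 ← R4 + R1: [0, 0, 0, 14]
R5 ← R5 + R1: [0, 0, 0, 14]
R3 ← R3 + (13/6)·R2: [0, 0, 0, 0]
R4 ← R4 + (14/3)·R2: [0, 0, 0, 0]
R5 ← R5 + (14/3)·R2: [0, 0, 0, 0]
The echelon form has 2 nonzero rows; the last pivot sits in the augmented column, so rank(A) = 1 but rank([A|b]) = 2.
Since the ranks differ, the system is inconsistent.

no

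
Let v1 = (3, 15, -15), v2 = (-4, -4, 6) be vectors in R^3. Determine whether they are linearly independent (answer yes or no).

yes

Form the matrix with these vectors as rows and row reduce.
R2 ← R2 + (4/3)·R1: [0, 16, -14]
2 nonzero rows, so the 2 vectors span a space of dimension 2.
Since 2 = 2, the vectors are linearly independent.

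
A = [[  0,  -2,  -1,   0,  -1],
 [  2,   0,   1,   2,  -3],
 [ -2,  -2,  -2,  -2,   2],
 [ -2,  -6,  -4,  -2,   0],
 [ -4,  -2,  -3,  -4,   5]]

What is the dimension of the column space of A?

2

Row reduce to echelon form.
Swap R1 ↔ R2
R3 ← R3 + R1: [0, -2, -1, 0, -1]
R4 ← R4 + R1: [0, -6, -3, 0, -3]
R5 ← R5 + (2)·R1: [0, -2, -1, 0, -1]
R3 ← R3 − R2: [0, 0, 0, 0, 0]
R4 ← R4 − (3)·R2: [0, 0, 0, 0, 0]
R5 ← R5 − R2: [0, 0, 0, 0, 0]
Echelon form has 2 nonzero rows, so rank(A) = 2.
The column space has dimension equal to the rank: 2.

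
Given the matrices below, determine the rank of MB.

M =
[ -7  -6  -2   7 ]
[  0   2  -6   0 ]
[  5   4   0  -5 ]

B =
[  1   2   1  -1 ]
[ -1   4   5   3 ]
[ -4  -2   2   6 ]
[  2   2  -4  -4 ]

First compute MB:
[[ 21, -20, -69, -51],
 [ 22,  20,  -2, -30],
 [ -9,  16,  45,  27]]
Now row reduce the product.
R2 ← R2 − (22/21)·R1: [0, 860/21, 492/7, 164/7]
R3 ← R3 + (3/7)·R1: [0, 52/7, 108/7, 36/7]
R3 ← R3 − (39/215)·R2: [0, 0, 576/215, 192/215]
3 nonzero rows, so rank(MB) = 3.

3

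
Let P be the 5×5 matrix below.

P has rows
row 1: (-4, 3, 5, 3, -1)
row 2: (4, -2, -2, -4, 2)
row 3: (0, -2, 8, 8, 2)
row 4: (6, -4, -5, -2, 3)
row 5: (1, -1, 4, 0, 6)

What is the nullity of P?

0

Row reduce to echelon form.
R2 ← R2 + R1: [0, 1, 3, -1, 1]
R4 ← R4 + (3/2)·R1: [0, 1/2, 5/2, 5/2, 3/2]
R5 ← R5 + (1/4)·R1: [0, -1/4, 21/4, 3/4, 23/4]
R3 ← R3 + (2)·R2: [0, 0, 14, 6, 4]
R4 ← R4 − (1/2)·R2: [0, 0, 1, 3, 1]
R5 ← R5 + (1/4)·R2: [0, 0, 6, 1/2, 6]
R4 ← R4 − (1/14)·R3: [0, 0, 0, 18/7, 5/7]
R5 ← R5 − (3/7)·R3: [0, 0, 0, -29/14, 30/7]
R5 ← R5 + (29/36)·R4: [0, 0, 0, 0, 175/36]
5 nonzero rows, so rank(P) = 5.
P has 5 columns; by rank–nullity, nullity = 5 − 5 = 0.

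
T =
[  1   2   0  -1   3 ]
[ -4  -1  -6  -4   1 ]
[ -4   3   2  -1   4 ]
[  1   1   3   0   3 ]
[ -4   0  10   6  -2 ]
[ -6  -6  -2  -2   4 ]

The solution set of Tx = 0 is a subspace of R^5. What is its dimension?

Row reduce to echelon form.
R2 ← R2 + (4)·R1: [0, 7, -6, -8, 13]
R3 ← R3 + (4)·R1: [0, 11, 2, -5, 16]
R4 ← R4 − R1: [0, -1, 3, 1, 0]
R5 ← R5 + (4)·R1: [0, 8, 10, 2, 10]
R6 ← R6 + (6)·R1: [0, 6, -2, -8, 22]
R3 ← R3 − (11/7)·R2: [0, 0, 80/7, 53/7, -31/7]
R4 ← R4 + (1/7)·R2: [0, 0, 15/7, -1/7, 13/7]
R5 ← R5 − (8/7)·R2: [0, 0, 118/7, 78/7, -34/7]
R6 ← R6 − (6/7)·R2: [0, 0, 22/7, -8/7, 76/7]
R4 ← R4 − (3/16)·R3: [0, 0, 0, -25/16, 43/16]
R5 ← R5 − (59/40)·R3: [0, 0, 0, -1/40, 67/40]
R6 ← R6 − (11/40)·R3: [0, 0, 0, -129/40, 483/40]
R5 ← R5 − (2/125)·R4: [0, 0, 0, 0, 204/125]
R6 ← R6 − (258/125)·R4: [0, 0, 0, 0, 816/125]
R6 ← R6 − (4)·R5: [0, 0, 0, 0, 0]
5 nonzero rows, so rank(T) = 5.
T has 5 columns; by rank–nullity, nullity = 5 − 5 = 0.

0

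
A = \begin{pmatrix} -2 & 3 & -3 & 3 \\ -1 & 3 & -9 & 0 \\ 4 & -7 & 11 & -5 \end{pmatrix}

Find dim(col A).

Row reduce to echelon form.
R2 ← R2 − (1/2)·R1: [0, 3/2, -15/2, -3/2]
R3 ← R3 + (2)·R1: [0, -1, 5, 1]
R3 ← R3 + (2/3)·R2: [0, 0, 0, 0]
Echelon form has 2 nonzero rows, so rank(A) = 2.
The column space has dimension equal to the rank: 2.

2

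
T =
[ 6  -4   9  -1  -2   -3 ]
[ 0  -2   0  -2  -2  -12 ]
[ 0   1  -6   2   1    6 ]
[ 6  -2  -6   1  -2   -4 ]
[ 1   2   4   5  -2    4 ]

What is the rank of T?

5

Row reduce to echelon form.
R4 ← R4 − R1: [0, 2, -15, 2, 0, -1]
R5 ← R5 − (1/6)·R1: [0, 8/3, 5/2, 31/6, -5/3, 9/2]
R3 ← R3 + (1/2)·R2: [0, 0, -6, 1, 0, 0]
R4 ← R4 + R2: [0, 0, -15, 0, -2, -13]
R5 ← R5 + (4/3)·R2: [0, 0, 5/2, 5/2, -13/3, -23/2]
R4 ← R4 − (5/2)·R3: [0, 0, 0, -5/2, -2, -13]
R5 ← R5 + (5/12)·R3: [0, 0, 0, 35/12, -13/3, -23/2]
R5 ← R5 + (7/6)·R4: [0, 0, 0, 0, -20/3, -80/3]
Echelon form has 5 nonzero rows, so rank(T) = 5.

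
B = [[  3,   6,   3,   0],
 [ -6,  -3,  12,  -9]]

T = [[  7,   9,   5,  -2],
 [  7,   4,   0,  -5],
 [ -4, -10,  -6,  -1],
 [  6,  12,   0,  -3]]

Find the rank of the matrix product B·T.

First compute BT:
[[ 51,  21,  -3, -39],
 [-165, -294, -102,  42]]
Now row reduce the product.
R2 ← R2 + (55/17)·R1: [0, -3843/17, -1899/17, -1431/17]
2 nonzero rows, so rank(BT) = 2.

2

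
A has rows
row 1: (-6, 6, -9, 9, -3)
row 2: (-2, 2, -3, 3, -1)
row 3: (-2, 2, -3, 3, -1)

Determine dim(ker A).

4

Row reduce to echelon form.
R2 ← R2 − (1/3)·R1: [0, 0, 0, 0, 0]
R3 ← R3 − (1/3)·R1: [0, 0, 0, 0, 0]
1 nonzero row, so rank(A) = 1.
A has 5 columns; by rank–nullity, nullity = 5 − 1 = 4.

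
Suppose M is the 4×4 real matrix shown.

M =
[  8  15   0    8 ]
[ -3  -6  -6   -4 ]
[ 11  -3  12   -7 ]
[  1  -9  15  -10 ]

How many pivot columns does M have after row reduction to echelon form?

Row reduce to echelon form.
R2 ← R2 + (3/8)·R1: [0, -3/8, -6, -1]
R3 ← R3 − (11/8)·R1: [0, -189/8, 12, -18]
R4 ← R4 − (1/8)·R1: [0, -87/8, 15, -11]
R3 ← R3 − (63)·R2: [0, 0, 390, 45]
R4 ← R4 − (29)·R2: [0, 0, 189, 18]
R4 ← R4 − (63/130)·R3: [0, 0, 0, -99/26]
Echelon form has 4 nonzero rows, so rank(M) = 4.
Each nonzero row contributes one pivot column: 4 pivot columns.

4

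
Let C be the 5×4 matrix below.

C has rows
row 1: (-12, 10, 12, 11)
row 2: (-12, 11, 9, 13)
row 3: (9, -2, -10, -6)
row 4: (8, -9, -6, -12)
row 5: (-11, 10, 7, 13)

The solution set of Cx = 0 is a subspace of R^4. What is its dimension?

0

Row reduce to echelon form.
R2 ← R2 − R1: [0, 1, -3, 2]
R3 ← R3 + (3/4)·R1: [0, 11/2, -1, 9/4]
R4 ← R4 + (2/3)·R1: [0, -7/3, 2, -14/3]
R5 ← R5 − (11/12)·R1: [0, 5/6, -4, 35/12]
R3 ← R3 − (11/2)·R2: [0, 0, 31/2, -35/4]
R4 ← R4 + (7/3)·R2: [0, 0, -5, 0]
R5 ← R5 − (5/6)·R2: [0, 0, -3/2, 5/4]
R4 ← R4 + (10/31)·R3: [0, 0, 0, -175/62]
R5 ← R5 + (3/31)·R3: [0, 0, 0, 25/62]
R5 ← R5 + (1/7)·R4: [0, 0, 0, 0]
4 nonzero rows, so rank(C) = 4.
C has 4 columns; by rank–nullity, nullity = 4 − 4 = 0.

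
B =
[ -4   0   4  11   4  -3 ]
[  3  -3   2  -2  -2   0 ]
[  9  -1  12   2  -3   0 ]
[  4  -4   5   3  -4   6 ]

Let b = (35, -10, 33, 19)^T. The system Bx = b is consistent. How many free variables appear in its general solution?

2

Row reduce the augmented matrix [B | b].
R2 ← R2 + (3/4)·R1: [0, -3, 5, 25/4, 1, -9/4, 65/4]
R3 ← R3 + (9/4)·R1: [0, -1, 21, 107/4, 6, -27/4, 447/4]
R4 ← R4 + R1: [0, -4, 9, 14, 0, 3, 54]
R3 ← R3 − (1/3)·R2: [0, 0, 58/3, 74/3, 17/3, -6, 319/3]
R4 ← R4 − (4/3)·R2: [0, 0, 7/3, 17/3, -4/3, 6, 97/3]
R4 ← R4 − (7/58)·R3: [0, 0, 0, 78/29, -117/58, 195/29, 39/2]
The echelon form has 4 nonzero rows, and every pivot lies in the first 6 columns, so rank(B) = rank([B|b]) = 4.
The system is consistent.
Free variables = (unknowns) − (rank) = 6 − 4 = 2.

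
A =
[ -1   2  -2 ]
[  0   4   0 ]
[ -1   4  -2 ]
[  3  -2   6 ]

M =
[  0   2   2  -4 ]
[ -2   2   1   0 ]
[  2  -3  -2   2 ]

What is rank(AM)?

1

First compute AM:
[[ -8,   8,   4,   0],
 [ -8,   8,   4,   0],
 [-12,  12,   6,   0],
 [ 16, -16,  -8,   0]]
Now row reduce the product.
R2 ← R2 − R1: [0, 0, 0, 0]
R3 ← R3 − (3/2)·R1: [0, 0, 0, 0]
R4 ← R4 + (2)·R1: [0, 0, 0, 0]
1 nonzero row, so rank(AM) = 1.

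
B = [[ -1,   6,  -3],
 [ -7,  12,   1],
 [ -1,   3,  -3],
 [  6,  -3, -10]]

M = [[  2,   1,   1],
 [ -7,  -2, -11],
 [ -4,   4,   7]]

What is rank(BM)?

3

First compute BM:
[[-32, -25, -88],
 [-102, -27, -132],
 [-11, -19, -55],
 [ 73, -28, -31]]
Now row reduce the product.
R2 ← R2 − (51/16)·R1: [0, 843/16, 297/2]
R3 ← R3 − (11/32)·R1: [0, -333/32, -99/4]
R4 ← R4 + (73/32)·R1: [0, -2721/32, -927/4]
R3 ← R3 + (111/562)·R2: [0, 0, 1287/281]
R4 ← R4 + (907/562)·R2: [0, 0, 2223/281]
R4 ← R4 − (19/11)·R3: [0, 0, 0]
3 nonzero rows, so rank(BM) = 3.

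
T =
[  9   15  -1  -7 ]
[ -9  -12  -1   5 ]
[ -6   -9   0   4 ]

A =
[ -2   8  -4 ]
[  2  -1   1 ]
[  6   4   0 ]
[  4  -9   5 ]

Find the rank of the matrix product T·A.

2

First compute TA:
[[-22, 116, -56],
 [  8, -109,  49],
 [ 10, -75,  35]]
Now row reduce the product.
R2 ← R2 + (4/11)·R1: [0, -735/11, 315/11]
R3 ← R3 + (5/11)·R1: [0, -245/11, 105/11]
R3 ← R3 − (1/3)·R2: [0, 0, 0]
2 nonzero rows, so rank(TA) = 2.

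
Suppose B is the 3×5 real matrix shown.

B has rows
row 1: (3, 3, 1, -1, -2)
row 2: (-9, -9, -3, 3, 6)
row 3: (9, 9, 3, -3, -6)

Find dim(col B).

1

Row reduce to echelon form.
R2 ← R2 + (3)·R1: [0, 0, 0, 0, 0]
R3 ← R3 − (3)·R1: [0, 0, 0, 0, 0]
Echelon form has 1 nonzero row, so rank(B) = 1.
The column space has dimension equal to the rank: 1.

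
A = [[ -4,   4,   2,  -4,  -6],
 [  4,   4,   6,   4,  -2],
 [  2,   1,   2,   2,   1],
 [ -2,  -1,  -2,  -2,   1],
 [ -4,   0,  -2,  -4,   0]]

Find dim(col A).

3

Row reduce to echelon form.
R2 ← R2 + R1: [0, 8, 8, 0, -8]
R3 ← R3 + (1/2)·R1: [0, 3, 3, 0, -2]
R4 ← R4 − (1/2)·R1: [0, -3, -3, 0, 4]
R5 ← R5 − R1: [0, -4, -4, 0, 6]
R3 ← R3 − (3/8)·R2: [0, 0, 0, 0, 1]
R4 ← R4 + (3/8)·R2: [0, 0, 0, 0, 1]
R5 ← R5 + (1/2)·R2: [0, 0, 0, 0, 2]
R4 ← R4 − R3: [0, 0, 0, 0, 0]
R5 ← R5 − (2)·R3: [0, 0, 0, 0, 0]
Echelon form has 3 nonzero rows, so rank(A) = 3.
The column space has dimension equal to the rank: 3.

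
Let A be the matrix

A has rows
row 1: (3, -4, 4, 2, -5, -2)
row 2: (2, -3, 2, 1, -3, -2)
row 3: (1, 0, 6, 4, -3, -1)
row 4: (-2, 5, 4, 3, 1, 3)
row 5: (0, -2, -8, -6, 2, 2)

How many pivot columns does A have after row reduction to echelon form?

3

Row reduce to echelon form.
R2 ← R2 − (2/3)·R1: [0, -1/3, -2/3, -1/3, 1/3, -2/3]
R3 ← R3 − (1/3)·R1: [0, 4/3, 14/3, 10/3, -4/3, -1/3]
R4 ← R4 + (2/3)·R1: [0, 7/3, 20/3, 13/3, -7/3, 5/3]
R3 ← R3 + (4)·R2: [0, 0, 2, 2, 0, -3]
R4 ← R4 + (7)·R2: [0, 0, 2, 2, 0, -3]
R5 ← R5 − (6)·R2: [0, 0, -4, -4, 0, 6]
R4 ← R4 − R3: [0, 0, 0, 0, 0, 0]
R5 ← R5 + (2)·R3: [0, 0, 0, 0, 0, 0]
Echelon form has 3 nonzero rows, so rank(A) = 3.
Each nonzero row contributes one pivot column: 3 pivot columns.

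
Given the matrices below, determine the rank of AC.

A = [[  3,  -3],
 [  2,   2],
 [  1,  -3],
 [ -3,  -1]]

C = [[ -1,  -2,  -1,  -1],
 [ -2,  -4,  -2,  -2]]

1

First compute AC:
[[  3,   6,   3,   3],
 [ -6, -12,  -6,  -6],
 [  5,  10,   5,   5],
 [  5,  10,   5,   5]]
Now row reduce the product.
R2 ← R2 + (2)·R1: [0, 0, 0, 0]
R3 ← R3 − (5/3)·R1: [0, 0, 0, 0]
R4 ← R4 − (5/3)·R1: [0, 0, 0, 0]
1 nonzero row, so rank(AC) = 1.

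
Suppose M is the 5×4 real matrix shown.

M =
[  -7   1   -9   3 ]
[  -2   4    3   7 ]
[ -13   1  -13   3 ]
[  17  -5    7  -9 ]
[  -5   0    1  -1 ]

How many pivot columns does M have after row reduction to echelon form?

Row reduce to echelon form.
R2 ← R2 − (2/7)·R1: [0, 26/7, 39/7, 43/7]
R3 ← R3 − (13/7)·R1: [0, -6/7, 26/7, -18/7]
R4 ← R4 + (17/7)·R1: [0, -18/7, -104/7, -12/7]
R5 ← R5 − (5/7)·R1: [0, -5/7, 52/7, -22/7]
R3 ← R3 + (3/13)·R2: [0, 0, 5, -15/13]
R4 ← R4 + (9/13)·R2: [0, 0, -11, 33/13]
R5 ← R5 + (5/26)·R2: [0, 0, 17/2, -51/26]
R4 ← R4 + (11/5)·R3: [0, 0, 0, 0]
R5 ← R5 − (17/10)·R3: [0, 0, 0, 0]
Echelon form has 3 nonzero rows, so rank(M) = 3.
Each nonzero row contributes one pivot column: 3 pivot columns.

3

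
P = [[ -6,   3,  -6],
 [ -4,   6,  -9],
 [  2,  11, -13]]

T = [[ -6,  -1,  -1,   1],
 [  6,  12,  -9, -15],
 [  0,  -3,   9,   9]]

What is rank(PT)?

2

First compute PT:
[[ 54,  60, -75, -105],
 [ 60, 103, -131, -175],
 [ 54, 169, -218, -280]]
Now row reduce the product.
R2 ← R2 − (10/9)·R1: [0, 109/3, -143/3, -175/3]
R3 ← R3 − R1: [0, 109, -143, -175]
R3 ← R3 − (3)·R2: [0, 0, 0, 0]
2 nonzero rows, so rank(PT) = 2.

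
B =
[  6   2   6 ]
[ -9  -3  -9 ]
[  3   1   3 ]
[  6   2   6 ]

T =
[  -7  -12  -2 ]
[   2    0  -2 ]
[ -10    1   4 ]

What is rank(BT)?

1

First compute BT:
[[-98, -66,   8],
 [147,  99, -12],
 [-49, -33,   4],
 [-98, -66,   8]]
Now row reduce the product.
R2 ← R2 + (3/2)·R1: [0, 0, 0]
R3 ← R3 − (1/2)·R1: [0, 0, 0]
R4 ← R4 − R1: [0, 0, 0]
1 nonzero row, so rank(BT) = 1.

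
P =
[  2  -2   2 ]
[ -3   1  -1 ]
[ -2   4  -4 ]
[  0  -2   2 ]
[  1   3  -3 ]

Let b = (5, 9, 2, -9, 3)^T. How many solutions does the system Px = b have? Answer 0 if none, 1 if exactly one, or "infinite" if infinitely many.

0

Row reduce the augmented matrix [P | b].
R2 ← R2 + (3/2)·R1: [0, -2, 2, 33/2]
R3 ← R3 + R1: [0, 2, -2, 7]
R5 ← R5 − (1/2)·R1: [0, 4, -4, 1/2]
R3 ← R3 + R2: [0, 0, 0, 47/2]
R4 ← R4 − R2: [0, 0, 0, -51/2]
R5 ← R5 + (2)·R2: [0, 0, 0, 67/2]
R4 ← R4 + (51/47)·R3: [0, 0, 0, 0]
R5 ← R5 − (67/47)·R3: [0, 0, 0, 0]
The echelon form has 3 nonzero rows; the last pivot sits in the augmented column, so rank(P) = 2 but rank([P|b]) = 3.
Since the ranks differ, the system is inconsistent.
It has no solutions.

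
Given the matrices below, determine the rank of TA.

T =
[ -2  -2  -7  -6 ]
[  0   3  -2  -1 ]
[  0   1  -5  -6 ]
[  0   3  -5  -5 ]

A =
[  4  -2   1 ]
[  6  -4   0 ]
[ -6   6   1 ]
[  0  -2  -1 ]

First compute TA:
[[ 22, -18,  -3],
 [ 30, -22,  -1],
 [ 36, -22,   1],
 [ 48, -32,   0]]
Now row reduce the product.
R2 ← R2 − (15/11)·R1: [0, 28/11, 34/11]
R3 ← R3 − (18/11)·R1: [0, 82/11, 65/11]
R4 ← R4 − (24/11)·R1: [0, 80/11, 72/11]
R3 ← R3 − (41/14)·R2: [0, 0, -22/7]
R4 ← R4 − (20/7)·R2: [0, 0, -16/7]
R4 ← R4 − (8/11)·R3: [0, 0, 0]
3 nonzero rows, so rank(TA) = 3.

3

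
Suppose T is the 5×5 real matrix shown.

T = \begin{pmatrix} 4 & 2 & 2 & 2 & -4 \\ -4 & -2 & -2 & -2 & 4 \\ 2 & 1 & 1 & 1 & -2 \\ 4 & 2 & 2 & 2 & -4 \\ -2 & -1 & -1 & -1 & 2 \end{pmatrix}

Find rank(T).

Row reduce to echelon form.
R2 ← R2 + R1: [0, 0, 0, 0, 0]
R3 ← R3 − (1/2)·R1: [0, 0, 0, 0, 0]
R4 ← R4 − R1: [0, 0, 0, 0, 0]
R5 ← R5 + (1/2)·R1: [0, 0, 0, 0, 0]
Echelon form has 1 nonzero row, so rank(T) = 1.

1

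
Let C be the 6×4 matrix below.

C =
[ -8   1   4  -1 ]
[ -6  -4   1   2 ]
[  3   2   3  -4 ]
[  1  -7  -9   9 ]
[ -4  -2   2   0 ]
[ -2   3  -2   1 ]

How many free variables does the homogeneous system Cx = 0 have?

0

Row reduce to echelon form.
R2 ← R2 − (3/4)·R1: [0, -19/4, -2, 11/4]
R3 ← R3 + (3/8)·R1: [0, 19/8, 9/2, -35/8]
R4 ← R4 + (1/8)·R1: [0, -55/8, -17/2, 71/8]
R5 ← R5 − (1/2)·R1: [0, -5/2, 0, 1/2]
R6 ← R6 − (1/4)·R1: [0, 11/4, -3, 5/4]
R3 ← R3 + (1/2)·R2: [0, 0, 7/2, -3]
R4 ← R4 − (55/38)·R2: [0, 0, -213/38, 93/19]
R5 ← R5 − (10/19)·R2: [0, 0, 20/19, -18/19]
R6 ← R6 + (11/19)·R2: [0, 0, -79/19, 54/19]
R4 ← R4 + (213/133)·R3: [0, 0, 0, 12/133]
R5 ← R5 − (40/133)·R3: [0, 0, 0, -6/133]
R6 ← R6 + (158/133)·R3: [0, 0, 0, -96/133]
R5 ← R5 + (1/2)·R4: [0, 0, 0, 0]
R6 ← R6 + (8)·R4: [0, 0, 0, 0]
4 nonzero rows, so rank(C) = 4.
C has 4 columns; by rank–nullity, nullity = 4 − 4 = 0.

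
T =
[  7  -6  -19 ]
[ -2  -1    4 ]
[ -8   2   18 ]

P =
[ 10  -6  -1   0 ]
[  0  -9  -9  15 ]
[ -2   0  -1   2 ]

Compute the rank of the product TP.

2

First compute TP:
[[108,  12,  66, -128],
 [-28,  21,   7,  -7],
 [-116,  30, -28,  66]]
Now row reduce the product.
R2 ← R2 + (7/27)·R1: [0, 217/9, 217/9, -1085/27]
R3 ← R3 + (29/27)·R1: [0, 386/9, 386/9, -1930/27]
R3 ← R3 − (386/217)·R2: [0, 0, 0, 0]
2 nonzero rows, so rank(TP) = 2.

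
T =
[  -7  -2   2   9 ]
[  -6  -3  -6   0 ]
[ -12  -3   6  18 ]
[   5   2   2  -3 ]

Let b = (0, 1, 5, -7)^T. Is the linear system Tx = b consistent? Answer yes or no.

no

Row reduce the augmented matrix [T | b].
R2 ← R2 − (6/7)·R1: [0, -9/7, -54/7, -54/7, 1]
R3 ← R3 − (12/7)·R1: [0, 3/7, 18/7, 18/7, 5]
R4 ← R4 + (5/7)·R1: [0, 4/7, 24/7, 24/7, -7]
R3 ← R3 + (1/3)·R2: [0, 0, 0, 0, 16/3]
R4 ← R4 + (4/9)·R2: [0, 0, 0, 0, -59/9]
R4 ← R4 + (59/48)·R3: [0, 0, 0, 0, 0]
The echelon form has 3 nonzero rows; the last pivot sits in the augmented column, so rank(T) = 2 but rank([T|b]) = 3.
Since the ranks differ, the system is inconsistent.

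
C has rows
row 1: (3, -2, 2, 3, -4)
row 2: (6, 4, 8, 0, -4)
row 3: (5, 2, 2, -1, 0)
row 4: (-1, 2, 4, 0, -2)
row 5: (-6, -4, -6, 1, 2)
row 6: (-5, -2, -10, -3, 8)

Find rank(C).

Row reduce to echelon form.
R2 ← R2 − (2)·R1: [0, 8, 4, -6, 4]
R3 ← R3 − (5/3)·R1: [0, 16/3, -4/3, -6, 20/3]
R4 ← R4 + (1/3)·R1: [0, 4/3, 14/3, 1, -10/3]
R5 ← R5 + (2)·R1: [0, -8, -2, 7, -6]
R6 ← R6 + (5/3)·R1: [0, -16/3, -20/3, 2, 4/3]
R3 ← R3 − (2/3)·R2: [0, 0, -4, -2, 4]
R4 ← R4 − (1/6)·R2: [0, 0, 4, 2, -4]
R5 ← R5 + R2: [0, 0, 2, 1, -2]
R6 ← R6 + (2/3)·R2: [0, 0, -4, -2, 4]
R4 ← R4 + R3: [0, 0, 0, 0, 0]
R5 ← R5 + (1/2)·R3: [0, 0, 0, 0, 0]
R6 ← R6 − R3: [0, 0, 0, 0, 0]
Echelon form has 3 nonzero rows, so rank(C) = 3.

3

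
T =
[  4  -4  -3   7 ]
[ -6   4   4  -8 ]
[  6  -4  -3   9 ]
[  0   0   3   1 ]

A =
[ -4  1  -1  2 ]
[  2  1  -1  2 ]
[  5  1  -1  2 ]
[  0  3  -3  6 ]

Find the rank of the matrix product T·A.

First compute TA:
[[-39,  18, -18,  36],
 [ 52, -22,  22, -44],
 [-47,  26, -26,  52],
 [ 15,   6,  -6,  12]]
Now row reduce the product.
R2 ← R2 + (4/3)·R1: [0, 2, -2, 4]
R3 ← R3 − (47/39)·R1: [0, 56/13, -56/13, 112/13]
R4 ← R4 + (5/13)·R1: [0, 168/13, -168/13, 336/13]
R3 ← R3 − (28/13)·R2: [0, 0, 0, 0]
R4 ← R4 − (84/13)·R2: [0, 0, 0, 0]
2 nonzero rows, so rank(TA) = 2.

2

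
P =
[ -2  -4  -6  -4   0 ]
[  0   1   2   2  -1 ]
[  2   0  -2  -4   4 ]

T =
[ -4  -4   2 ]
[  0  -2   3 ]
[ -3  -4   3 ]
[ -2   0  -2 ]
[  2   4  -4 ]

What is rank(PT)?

First compute PT:
[[ 34,  40, -26],
 [-12, -14,   9],
 [ 14,  16, -10]]
Now row reduce the product.
R2 ← R2 + (6/17)·R1: [0, 2/17, -3/17]
R3 ← R3 − (7/17)·R1: [0, -8/17, 12/17]
R3 ← R3 + (4)·R2: [0, 0, 0]
2 nonzero rows, so rank(PT) = 2.

2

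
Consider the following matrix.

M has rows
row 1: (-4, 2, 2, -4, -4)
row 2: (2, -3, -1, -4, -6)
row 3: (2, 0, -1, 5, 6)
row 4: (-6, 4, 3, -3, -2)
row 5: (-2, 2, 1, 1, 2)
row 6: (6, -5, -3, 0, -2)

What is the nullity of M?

3

Row reduce to echelon form.
R2 ← R2 + (1/2)·R1: [0, -2, 0, -6, -8]
R3 ← R3 + (1/2)·R1: [0, 1, 0, 3, 4]
R4 ← R4 − (3/2)·R1: [0, 1, 0, 3, 4]
R5 ← R5 − (1/2)·R1: [0, 1, 0, 3, 4]
R6 ← R6 + (3/2)·R1: [0, -2, 0, -6, -8]
R3 ← R3 + (1/2)·R2: [0, 0, 0, 0, 0]
R4 ← R4 + (1/2)·R2: [0, 0, 0, 0, 0]
R5 ← R5 + (1/2)·R2: [0, 0, 0, 0, 0]
R6 ← R6 − R2: [0, 0, 0, 0, 0]
2 nonzero rows, so rank(M) = 2.
M has 5 columns; by rank–nullity, nullity = 5 − 2 = 3.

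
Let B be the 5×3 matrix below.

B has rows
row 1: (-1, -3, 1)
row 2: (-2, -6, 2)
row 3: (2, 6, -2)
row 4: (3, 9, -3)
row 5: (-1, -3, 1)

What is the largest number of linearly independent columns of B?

Row reduce to echelon form.
R2 ← R2 − (2)·R1: [0, 0, 0]
R3 ← R3 + (2)·R1: [0, 0, 0]
R4 ← R4 + (3)·R1: [0, 0, 0]
R5 ← R5 − R1: [0, 0, 0]
Echelon form has 1 nonzero row, so rank(B) = 1.
The rank gives the maximum number of linearly independent columns: 1.

1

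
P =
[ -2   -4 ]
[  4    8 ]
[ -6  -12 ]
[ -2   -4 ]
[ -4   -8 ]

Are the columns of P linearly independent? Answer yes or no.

Row reduce P to echelon form.
R2 ← R2 + (2)·R1: [0, 0]
R3 ← R3 − (3)·R1: [0, 0]
R4 ← R4 − R1: [0, 0]
R5 ← R5 − (2)·R1: [0, 0]
1 pivot among 2 columns.
Only 1 < 2 pivot columns, so the columns are linearly dependent.

no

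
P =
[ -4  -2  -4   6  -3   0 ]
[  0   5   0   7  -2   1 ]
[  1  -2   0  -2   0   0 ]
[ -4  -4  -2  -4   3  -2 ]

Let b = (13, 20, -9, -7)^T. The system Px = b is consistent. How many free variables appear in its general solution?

Row reduce the augmented matrix [P | b].
R3 ← R3 + (1/4)·R1: [0, -5/2, -1, -1/2, -3/4, 0, -23/4]
R4 ← R4 − R1: [0, -2, 2, -10, 6, -2, -20]
R3 ← R3 + (1/2)·R2: [0, 0, -1, 3, -7/4, 1/2, 17/4]
R4 ← R4 + (2/5)·R2: [0, 0, 2, -36/5, 26/5, -8/5, -12]
R4 ← R4 + (2)·R3: [0, 0, 0, -6/5, 17/10, -3/5, -7/2]
The echelon form has 4 nonzero rows, and every pivot lies in the first 6 columns, so rank(P) = rank([P|b]) = 4.
The system is consistent.
Free variables = (unknowns) − (rank) = 6 − 4 = 2.

2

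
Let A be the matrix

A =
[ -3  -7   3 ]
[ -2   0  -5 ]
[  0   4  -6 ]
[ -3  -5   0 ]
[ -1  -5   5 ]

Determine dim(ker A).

1

Row reduce to echelon form.
R2 ← R2 − (2/3)·R1: [0, 14/3, -7]
R4 ← R4 − R1: [0, 2, -3]
R5 ← R5 − (1/3)·R1: [0, -8/3, 4]
R3 ← R3 − (6/7)·R2: [0, 0, 0]
R4 ← R4 − (3/7)·R2: [0, 0, 0]
R5 ← R5 + (4/7)·R2: [0, 0, 0]
2 nonzero rows, so rank(A) = 2.
A has 3 columns; by rank–nullity, nullity = 3 − 2 = 1.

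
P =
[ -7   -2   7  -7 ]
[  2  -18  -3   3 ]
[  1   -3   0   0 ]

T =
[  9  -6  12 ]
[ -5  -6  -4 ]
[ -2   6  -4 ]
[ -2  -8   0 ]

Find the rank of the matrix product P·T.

2

First compute PT:
[[-53, 152, -104],
 [108,  54, 108],
 [ 24,  12,  24]]
Now row reduce the product.
R2 ← R2 + (108/53)·R1: [0, 19278/53, -5508/53]
R3 ← R3 + (24/53)·R1: [0, 4284/53, -1224/53]
R3 ← R3 − (2/9)·R2: [0, 0, 0]
2 nonzero rows, so rank(PT) = 2.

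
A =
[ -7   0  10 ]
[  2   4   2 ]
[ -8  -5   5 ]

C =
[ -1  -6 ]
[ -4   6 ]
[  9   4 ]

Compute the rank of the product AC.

First compute AC:
[[ 97,  82],
 [  0,  20],
 [ 73,  38]]
Now row reduce the product.
R3 ← R3 − (73/97)·R1: [0, -2300/97]
R3 ← R3 + (115/97)·R2: [0, 0]
2 nonzero rows, so rank(AC) = 2.

2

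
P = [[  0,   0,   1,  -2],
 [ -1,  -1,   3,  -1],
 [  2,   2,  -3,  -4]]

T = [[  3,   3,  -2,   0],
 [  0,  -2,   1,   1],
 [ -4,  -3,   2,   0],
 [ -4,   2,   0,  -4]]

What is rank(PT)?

First compute PT:
[[  4,  -7,   2,   8],
 [-11, -12,   7,   3],
 [ 34,   3,  -8,  18]]
Now row reduce the product.
R2 ← R2 + (11/4)·R1: [0, -125/4, 25/2, 25]
R3 ← R3 − (17/2)·R1: [0, 125/2, -25, -50]
R3 ← R3 + (2)·R2: [0, 0, 0, 0]
2 nonzero rows, so rank(PT) = 2.

2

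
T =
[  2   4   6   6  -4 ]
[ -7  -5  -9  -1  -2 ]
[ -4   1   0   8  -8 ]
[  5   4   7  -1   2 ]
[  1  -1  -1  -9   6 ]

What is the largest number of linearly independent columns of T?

3

Row reduce to echelon form.
R2 ← R2 + (7/2)·R1: [0, 9, 12, 20, -16]
R3 ← R3 + (2)·R1: [0, 9, 12, 20, -16]
R4 ← R4 − (5/2)·R1: [0, -6, -8, -16, 12]
R5 ← R5 − (1/2)·R1: [0, -3, -4, -12, 8]
R3 ← R3 − R2: [0, 0, 0, 0, 0]
R4 ← R4 + (2/3)·R2: [0, 0, 0, -8/3, 4/3]
R5 ← R5 + (1/3)·R2: [0, 0, 0, -16/3, 8/3]
Swap R3 ↔ R4
R5 ← R5 − (2)·R3: [0, 0, 0, 0, 0]
Echelon form has 3 nonzero rows, so rank(T) = 3.
The rank gives the maximum number of linearly independent columns: 3.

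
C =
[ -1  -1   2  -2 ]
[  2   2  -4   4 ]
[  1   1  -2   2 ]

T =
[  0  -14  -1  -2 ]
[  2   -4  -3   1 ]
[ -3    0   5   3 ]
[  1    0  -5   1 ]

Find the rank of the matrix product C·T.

First compute CT:
[[-10,  18,  24,   5],
 [ 20, -36, -48, -10],
 [ 10, -18, -24,  -5]]
Now row reduce the product.
R2 ← R2 + (2)·R1: [0, 0, 0, 0]
R3 ← R3 + R1: [0, 0, 0, 0]
1 nonzero row, so rank(CT) = 1.

1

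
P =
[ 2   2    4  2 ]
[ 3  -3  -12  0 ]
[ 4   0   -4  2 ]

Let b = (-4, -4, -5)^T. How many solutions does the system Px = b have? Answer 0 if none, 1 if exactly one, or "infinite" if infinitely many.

0

Row reduce the augmented matrix [P | b].
R2 ← R2 − (3/2)·R1: [0, -6, -18, -3, 2]
R3 ← R3 − (2)·R1: [0, -4, -12, -2, 3]
R3 ← R3 − (2/3)·R2: [0, 0, 0, 0, 5/3]
The echelon form has 3 nonzero rows; the last pivot sits in the augmented column, so rank(P) = 2 but rank([P|b]) = 3.
Since the ranks differ, the system is inconsistent.
It has no solutions.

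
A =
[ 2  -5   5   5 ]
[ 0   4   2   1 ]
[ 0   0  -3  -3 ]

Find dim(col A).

3

Row reduce to echelon form.
Echelon form has 3 nonzero rows, so rank(A) = 3.
The column space has dimension equal to the rank: 3.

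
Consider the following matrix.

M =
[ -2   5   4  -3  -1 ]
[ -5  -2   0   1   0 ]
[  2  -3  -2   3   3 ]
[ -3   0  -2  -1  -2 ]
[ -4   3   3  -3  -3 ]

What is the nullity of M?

1

Row reduce to echelon form.
R2 ← R2 − (5/2)·R1: [0, -29/2, -10, 17/2, 5/2]
R3 ← R3 + R1: [0, 2, 2, 0, 2]
R4 ← R4 − (3/2)·R1: [0, -15/2, -8, 7/2, -1/2]
R5 ← R5 − (2)·R1: [0, -7, -5, 3, -1]
R3 ← R3 + (4/29)·R2: [0, 0, 18/29, 34/29, 68/29]
R4 ← R4 − (15/29)·R2: [0, 0, -82/29, -26/29, -52/29]
R5 ← R5 − (14/29)·R2: [0, 0, -5/29, -32/29, -64/29]
R4 ← R4 + (41/9)·R3: [0, 0, 0, 40/9, 80/9]
R5 ← R5 + (5/18)·R3: [0, 0, 0, -7/9, -14/9]
R5 ← R5 + (7/40)·R4: [0, 0, 0, 0, 0]
4 nonzero rows, so rank(M) = 4.
M has 5 columns; by rank–nullity, nullity = 5 − 4 = 1.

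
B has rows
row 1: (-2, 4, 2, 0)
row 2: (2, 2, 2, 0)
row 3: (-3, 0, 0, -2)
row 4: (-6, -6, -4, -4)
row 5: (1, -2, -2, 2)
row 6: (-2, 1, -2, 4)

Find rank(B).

Row reduce to echelon form.
R2 ← R2 + R1: [0, 6, 4, 0]
R3 ← R3 − (3/2)·R1: [0, -6, -3, -2]
R4 ← R4 − (3)·R1: [0, -18, -10, -4]
R5 ← R5 + (1/2)·R1: [0, 0, -1, 2]
R6 ← R6 − R1: [0, -3, -4, 4]
R3 ← R3 + R2: [0, 0, 1, -2]
R4 ← R4 + (3)·R2: [0, 0, 2, -4]
R6 ← R6 + (1/2)·R2: [0, 0, -2, 4]
R4 ← R4 − (2)·R3: [0, 0, 0, 0]
R5 ← R5 + R3: [0, 0, 0, 0]
R6 ← R6 + (2)·R3: [0, 0, 0, 0]
Echelon form has 3 nonzero rows, so rank(B) = 3.

3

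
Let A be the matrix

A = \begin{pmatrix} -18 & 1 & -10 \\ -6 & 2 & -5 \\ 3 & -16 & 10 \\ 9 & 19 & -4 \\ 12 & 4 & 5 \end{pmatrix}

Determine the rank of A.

3

Row reduce to echelon form.
R2 ← R2 − (1/3)·R1: [0, 5/3, -5/3]
R3 ← R3 + (1/6)·R1: [0, -95/6, 25/3]
R4 ← R4 + (1/2)·R1: [0, 39/2, -9]
R5 ← R5 + (2/3)·R1: [0, 14/3, -5/3]
R3 ← R3 + (19/2)·R2: [0, 0, -15/2]
R4 ← R4 − (117/10)·R2: [0, 0, 21/2]
R5 ← R5 − (14/5)·R2: [0, 0, 3]
R4 ← R4 + (7/5)·R3: [0, 0, 0]
R5 ← R5 + (2/5)·R3: [0, 0, 0]
Echelon form has 3 nonzero rows, so rank(A) = 3.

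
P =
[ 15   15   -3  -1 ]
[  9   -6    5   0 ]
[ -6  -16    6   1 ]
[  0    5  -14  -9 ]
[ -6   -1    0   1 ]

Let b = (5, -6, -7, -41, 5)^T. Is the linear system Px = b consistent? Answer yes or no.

yes

Row reduce the augmented matrix [P | b].
R2 ← R2 − (3/5)·R1: [0, -15, 34/5, 3/5, -9]
R3 ← R3 + (2/5)·R1: [0, -10, 24/5, 3/5, -5]
R5 ← R5 + (2/5)·R1: [0, 5, -6/5, 3/5, 7]
R3 ← R3 − (2/3)·R2: [0, 0, 4/15, 1/5, 1]
R4 ← R4 + (1/3)·R2: [0, 0, -176/15, -44/5, -44]
R5 ← R5 + (1/3)·R2: [0, 0, 16/15, 4/5, 4]
R4 ← R4 + (44)·R3: [0, 0, 0, 0, 0]
R5 ← R5 − (4)·R3: [0, 0, 0, 0, 0]
The echelon form has 3 nonzero rows, and every pivot lies in the first 4 columns, so rank(P) = rank([P|b]) = 3.
The system is consistent.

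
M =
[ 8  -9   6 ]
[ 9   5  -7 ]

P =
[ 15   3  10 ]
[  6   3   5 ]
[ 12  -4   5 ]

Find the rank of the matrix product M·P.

2

First compute MP:
[[138, -27,  65],
 [ 81,  70,  80]]
Now row reduce the product.
R2 ← R2 − (27/46)·R1: [0, 3949/46, 1925/46]
2 nonzero rows, so rank(MP) = 2.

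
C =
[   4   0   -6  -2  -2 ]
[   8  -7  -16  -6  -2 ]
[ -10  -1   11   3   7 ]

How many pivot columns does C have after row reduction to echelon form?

3

Row reduce to echelon form.
R2 ← R2 − (2)·R1: [0, -7, -4, -2, 2]
R3 ← R3 + (5/2)·R1: [0, -1, -4, -2, 2]
R3 ← R3 − (1/7)·R2: [0, 0, -24/7, -12/7, 12/7]
Echelon form has 3 nonzero rows, so rank(C) = 3.
Each nonzero row contributes one pivot column: 3 pivot columns.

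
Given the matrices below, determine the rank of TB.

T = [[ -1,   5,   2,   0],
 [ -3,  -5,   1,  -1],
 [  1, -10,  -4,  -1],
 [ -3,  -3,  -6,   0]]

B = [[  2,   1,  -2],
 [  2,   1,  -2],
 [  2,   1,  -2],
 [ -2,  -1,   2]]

First compute TB:
[[ 12,   6, -12],
 [-12,  -6,  12],
 [-24, -12,  24],
 [-24, -12,  24]]
Now row reduce the product.
R2 ← R2 + R1: [0, 0, 0]
R3 ← R3 + (2)·R1: [0, 0, 0]
R4 ← R4 + (2)·R1: [0, 0, 0]
1 nonzero row, so rank(TB) = 1.

1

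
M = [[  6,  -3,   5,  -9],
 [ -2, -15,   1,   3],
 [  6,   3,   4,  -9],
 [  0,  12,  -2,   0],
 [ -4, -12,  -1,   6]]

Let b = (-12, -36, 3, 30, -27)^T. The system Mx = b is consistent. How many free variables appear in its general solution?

2

Row reduce the augmented matrix [M | b].
R2 ← R2 + (1/3)·R1: [0, -16, 8/3, 0, -40]
R3 ← R3 − R1: [0, 6, -1, 0, 15]
R5 ← R5 + (2/3)·R1: [0, -14, 7/3, 0, -35]
R3 ← R3 + (3/8)·R2: [0, 0, 0, 0, 0]
R4 ← R4 + (3/4)·R2: [0, 0, 0, 0, 0]
R5 ← R5 − (7/8)·R2: [0, 0, 0, 0, 0]
The echelon form has 2 nonzero rows, and every pivot lies in the first 4 columns, so rank(M) = rank([M|b]) = 2.
The system is consistent.
Free variables = (unknowns) − (rank) = 4 − 2 = 2.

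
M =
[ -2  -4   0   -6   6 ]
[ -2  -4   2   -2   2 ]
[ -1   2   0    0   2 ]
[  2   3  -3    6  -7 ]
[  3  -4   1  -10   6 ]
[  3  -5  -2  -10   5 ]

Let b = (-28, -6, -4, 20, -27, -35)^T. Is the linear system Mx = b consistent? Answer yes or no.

Row reduce the augmented matrix [M | b].
R2 ← R2 − R1: [0, 0, 2, 4, -4, 22]
R3 ← R3 − (1/2)·R1: [0, 4, 0, 3, -1, 10]
R4 ← R4 + R1: [0, -1, -3, 0, -1, -8]
R5 ← R5 + (3/2)·R1: [0, -10, 1, -19, 15, -69]
R6 ← R6 + (3/2)·R1: [0, -11, -2, -19, 14, -77]
Swap R2 ↔ R3
R4 ← R4 + (1/4)·R2: [0, 0, -3, 3/4, -5/4, -11/2]
R5 ← R5 + (5/2)·R2: [0, 0, 1, -23/2, 25/2, -44]
R6 ← R6 + (11/4)·R2: [0, 0, -2, -43/4, 45/4, -99/2]
R4 ← R4 + (3/2)·R3: [0, 0, 0, 27/4, -29/4, 55/2]
R5 ← R5 − (1/2)·R3: [0, 0, 0, -27/2, 29/2, -55]
R6 ← R6 + R3: [0, 0, 0, -27/4, 29/4, -55/2]
R5 ← R5 + (2)·R4: [0, 0, 0, 0, 0, 0]
R6 ← R6 + R4: [0, 0, 0, 0, 0, 0]
The echelon form has 4 nonzero rows, and every pivot lies in the first 5 columns, so rank(M) = rank([M|b]) = 4.
The system is consistent.

yes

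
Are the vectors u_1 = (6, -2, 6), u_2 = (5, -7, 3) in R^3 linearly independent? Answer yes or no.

yes

Form the matrix with these vectors as rows and row reduce.
R2 ← R2 − (5/6)·R1: [0, -16/3, -2]
2 nonzero rows, so the 2 vectors span a space of dimension 2.
Since 2 = 2, the vectors are linearly independent.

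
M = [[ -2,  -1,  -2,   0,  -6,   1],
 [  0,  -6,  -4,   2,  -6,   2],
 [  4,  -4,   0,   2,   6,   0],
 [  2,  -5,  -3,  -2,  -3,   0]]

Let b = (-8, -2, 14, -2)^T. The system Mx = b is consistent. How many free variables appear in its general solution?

3

Row reduce the augmented matrix [M | b].
R3 ← R3 + (2)·R1: [0, -6, -4, 2, -6, 2, -2]
R4 ← R4 + R1: [0, -6, -5, -2, -9, 1, -10]
R3 ← R3 − R2: [0, 0, 0, 0, 0, 0, 0]
R4 ← R4 − R2: [0, 0, -1, -4, -3, -1, -8]
Swap R3 ↔ R4
The echelon form has 3 nonzero rows, and every pivot lies in the first 6 columns, so rank(M) = rank([M|b]) = 3.
The system is consistent.
Free variables = (unknowns) − (rank) = 6 − 3 = 3.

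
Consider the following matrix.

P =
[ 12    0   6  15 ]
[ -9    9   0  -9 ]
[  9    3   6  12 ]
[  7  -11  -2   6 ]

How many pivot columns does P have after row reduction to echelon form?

2

Row reduce to echelon form.
R2 ← R2 + (3/4)·R1: [0, 9, 9/2, 9/4]
R3 ← R3 − (3/4)·R1: [0, 3, 3/2, 3/4]
R4 ← R4 − (7/12)·R1: [0, -11, -11/2, -11/4]
R3 ← R3 − (1/3)·R2: [0, 0, 0, 0]
R4 ← R4 + (11/9)·R2: [0, 0, 0, 0]
Echelon form has 2 nonzero rows, so rank(P) = 2.
Each nonzero row contributes one pivot column: 2 pivot columns.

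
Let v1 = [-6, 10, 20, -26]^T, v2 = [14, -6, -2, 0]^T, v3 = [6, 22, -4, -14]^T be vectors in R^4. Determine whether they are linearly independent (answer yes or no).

yes

Form the matrix with these vectors as rows and row reduce.
R2 ← R2 + (7/3)·R1: [0, 52/3, 134/3, -182/3]
R3 ← R3 + R1: [0, 32, 16, -40]
R3 ← R3 − (24/13)·R2: [0, 0, -864/13, 72]
3 nonzero rows, so the 3 vectors span a space of dimension 3.
Since 3 = 3, the vectors are linearly independent.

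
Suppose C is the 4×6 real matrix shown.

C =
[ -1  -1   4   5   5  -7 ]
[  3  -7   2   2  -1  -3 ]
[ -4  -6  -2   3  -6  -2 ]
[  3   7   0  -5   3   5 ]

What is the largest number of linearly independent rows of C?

4

Row reduce to echelon form.
R2 ← R2 + (3)·R1: [0, -10, 14, 17, 14, -24]
R3 ← R3 − (4)·R1: [0, -2, -18, -17, -26, 26]
R4 ← R4 + (3)·R1: [0, 4, 12, 10, 18, -16]
R3 ← R3 − (1/5)·R2: [0, 0, -104/5, -102/5, -144/5, 154/5]
R4 ← R4 + (2/5)·R2: [0, 0, 88/5, 84/5, 118/5, -128/5]
R4 ← R4 + (11/13)·R3: [0, 0, 0, -6/13, -10/13, 6/13]
Echelon form has 4 nonzero rows, so rank(C) = 4.
The rank gives the maximum number of linearly independent rows: 4.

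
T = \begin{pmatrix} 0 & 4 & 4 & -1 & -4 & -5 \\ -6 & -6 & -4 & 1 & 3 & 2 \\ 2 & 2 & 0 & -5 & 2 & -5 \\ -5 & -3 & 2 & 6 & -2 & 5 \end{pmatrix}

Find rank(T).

Row reduce to echelon form.
Swap R1 ↔ R2
R3 ← R3 + (1/3)·R1: [0, 0, -4/3, -14/3, 3, -13/3]
R4 ← R4 − (5/6)·R1: [0, 2, 16/3, 31/6, -9/2, 10/3]
R4 ← R4 − (1/2)·R2: [0, 0, 10/3, 17/3, -5/2, 35/6]
R4 ← R4 + (5/2)·R3: [0, 0, 0, -6, 5, -5]
Echelon form has 4 nonzero rows, so rank(T) = 4.

4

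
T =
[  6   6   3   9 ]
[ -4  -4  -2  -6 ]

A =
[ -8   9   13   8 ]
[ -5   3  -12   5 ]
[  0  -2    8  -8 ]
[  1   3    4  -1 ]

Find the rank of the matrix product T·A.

1

First compute TA:
[[-69,  93,  66,  45],
 [ 46, -62, -44, -30]]
Now row reduce the product.
R2 ← R2 + (2/3)·R1: [0, 0, 0, 0]
1 nonzero row, so rank(TA) = 1.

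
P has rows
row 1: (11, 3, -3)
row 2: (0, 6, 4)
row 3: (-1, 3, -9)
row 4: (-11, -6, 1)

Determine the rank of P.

3

Row reduce to echelon form.
R3 ← R3 + (1/11)·R1: [0, 36/11, -102/11]
R4 ← R4 + R1: [0, -3, -2]
R3 ← R3 − (6/11)·R2: [0, 0, -126/11]
R4 ← R4 + (1/2)·R2: [0, 0, 0]
Echelon form has 3 nonzero rows, so rank(P) = 3.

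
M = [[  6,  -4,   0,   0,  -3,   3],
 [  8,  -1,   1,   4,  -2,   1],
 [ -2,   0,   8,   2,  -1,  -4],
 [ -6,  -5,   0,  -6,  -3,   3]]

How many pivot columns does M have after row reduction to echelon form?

Row reduce to echelon form.
R2 ← R2 − (4/3)·R1: [0, 13/3, 1, 4, 2, -3]
R3 ← R3 + (1/3)·R1: [0, -4/3, 8, 2, -2, -3]
R4 ← R4 + R1: [0, -9, 0, -6, -6, 6]
R3 ← R3 + (4/13)·R2: [0, 0, 108/13, 42/13, -18/13, -51/13]
R4 ← R4 + (27/13)·R2: [0, 0, 27/13, 30/13, -24/13, -3/13]
R4 ← R4 − (1/4)·R3: [0, 0, 0, 3/2, -3/2, 3/4]
Echelon form has 4 nonzero rows, so rank(M) = 4.
Each nonzero row contributes one pivot column: 4 pivot columns.

4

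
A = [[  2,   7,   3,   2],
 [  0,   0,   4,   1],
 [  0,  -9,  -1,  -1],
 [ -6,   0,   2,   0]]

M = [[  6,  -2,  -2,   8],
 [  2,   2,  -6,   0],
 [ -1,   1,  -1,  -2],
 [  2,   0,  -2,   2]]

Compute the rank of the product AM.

First compute AM:
[[ 27,  13, -53,  14],
 [ -2,   4,  -6,  -6],
 [-19, -19,  57,   0],
 [-38,  14,  10, -52]]
Now row reduce the product.
R2 ← R2 + (2/27)·R1: [0, 134/27, -268/27, -134/27]
R3 ← R3 + (19/27)·R1: [0, -266/27, 532/27, 266/27]
R4 ← R4 + (38/27)·R1: [0, 872/27, -1744/27, -872/27]
R3 ← R3 + (133/67)·R2: [0, 0, 0, 0]
R4 ← R4 − (436/67)·R2: [0, 0, 0, 0]
2 nonzero rows, so rank(AM) = 2.

2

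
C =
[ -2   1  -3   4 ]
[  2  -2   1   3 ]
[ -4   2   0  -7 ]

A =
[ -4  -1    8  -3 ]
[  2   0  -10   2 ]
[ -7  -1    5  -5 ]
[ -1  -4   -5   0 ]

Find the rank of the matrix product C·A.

First compute CA:
[[ 27, -11, -61,  23],
 [-22, -15,  26, -15],
 [ 27,  32, -17,  16]]
Now row reduce the product.
R2 ← R2 + (22/27)·R1: [0, -647/27, -640/27, 101/27]
R3 ← R3 − R1: [0, 43, 44, -7]
R3 ← R3 + (1161/647)·R2: [0, 0, 948/647, -186/647]
3 nonzero rows, so rank(CA) = 3.

3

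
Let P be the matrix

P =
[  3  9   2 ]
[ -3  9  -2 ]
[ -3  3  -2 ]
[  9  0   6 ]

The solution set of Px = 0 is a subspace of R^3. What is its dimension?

Row reduce to echelon form.
R2 ← R2 + R1: [0, 18, 0]
R3 ← R3 + R1: [0, 12, 0]
R4 ← R4 − (3)·R1: [0, -27, 0]
R3 ← R3 − (2/3)·R2: [0, 0, 0]
R4 ← R4 + (3/2)·R2: [0, 0, 0]
2 nonzero rows, so rank(P) = 2.
P has 3 columns; by rank–nullity, nullity = 3 − 2 = 1.

1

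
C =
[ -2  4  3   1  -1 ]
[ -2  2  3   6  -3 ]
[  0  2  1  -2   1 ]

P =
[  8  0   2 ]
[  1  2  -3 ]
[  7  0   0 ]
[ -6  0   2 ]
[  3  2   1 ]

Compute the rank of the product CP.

First compute CP:
[[  0,   6, -15],
 [-38,  -2,  -1],
 [ 24,   6,  -9]]
Now row reduce the product.
Swap R1 ↔ R2
R3 ← R3 + (12/19)·R1: [0, 90/19, -183/19]
R3 ← R3 − (15/19)·R2: [0, 0, 42/19]
3 nonzero rows, so rank(CP) = 3.

3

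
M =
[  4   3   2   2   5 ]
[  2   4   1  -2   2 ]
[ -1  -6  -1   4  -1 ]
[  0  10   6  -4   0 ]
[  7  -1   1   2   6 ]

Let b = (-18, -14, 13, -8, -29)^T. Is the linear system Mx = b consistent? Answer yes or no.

Row reduce the augmented matrix [M | b].
R2 ← R2 − (1/2)·R1: [0, 5/2, 0, -3, -1/2, -5]
R3 ← R3 + (1/4)·R1: [0, -21/4, -1/2, 9/2, 1/4, 17/2]
R5 ← R5 − (7/4)·R1: [0, -25/4, -5/2, -3/2, -11/4, 5/2]
R3 ← R3 + (21/10)·R2: [0, 0, -1/2, -9/5, -4/5, -2]
R4 ← R4 − (4)·R2: [0, 0, 6, 8, 2, 12]
R5 ← R5 + (5/2)·R2: [0, 0, -5/2, -9, -4, -10]
R4 ← R4 + (12)·R3: [0, 0, 0, -68/5, -38/5, -12]
R5 ← R5 − (5)·R3: [0, 0, 0, 0, 0, 0]
The echelon form has 4 nonzero rows, and every pivot lies in the first 5 columns, so rank(M) = rank([M|b]) = 4.
The system is consistent.

yes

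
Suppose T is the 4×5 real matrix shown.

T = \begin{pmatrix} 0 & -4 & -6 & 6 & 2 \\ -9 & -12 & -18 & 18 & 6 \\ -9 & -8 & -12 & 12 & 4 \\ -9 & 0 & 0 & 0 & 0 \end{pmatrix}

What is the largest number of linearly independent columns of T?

Row reduce to echelon form.
Swap R1 ↔ R2
R3 ← R3 − R1: [0, 4, 6, -6, -2]
R4 ← R4 − R1: [0, 12, 18, -18, -6]
R3 ← R3 + R2: [0, 0, 0, 0, 0]
R4 ← R4 + (3)·R2: [0, 0, 0, 0, 0]
Echelon form has 2 nonzero rows, so rank(T) = 2.
The rank gives the maximum number of linearly independent columns: 2.

2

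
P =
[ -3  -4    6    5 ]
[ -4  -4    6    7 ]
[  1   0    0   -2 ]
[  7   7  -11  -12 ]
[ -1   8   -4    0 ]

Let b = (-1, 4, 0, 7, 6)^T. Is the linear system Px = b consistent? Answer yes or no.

no

Row reduce the augmented matrix [P | b].
R2 ← R2 − (4/3)·R1: [0, 4/3, -2, 1/3, 16/3]
R3 ← R3 + (1/3)·R1: [0, -4/3, 2, -1/3, -1/3]
R4 ← R4 + (7/3)·R1: [0, -7/3, 3, -1/3, 14/3]
R5 ← R5 − (1/3)·R1: [0, 28/3, -6, -5/3, 19/3]
R3 ← R3 + R2: [0, 0, 0, 0, 5]
R4 ← R4 + (7/4)·R2: [0, 0, -1/2, 1/4, 14]
R5 ← R5 − (7)·R2: [0, 0, 8, -4, -31]
Swap R3 ↔ R4
R5 ← R5 + (16)·R3: [0, 0, 0, 0, 193]
R5 ← R5 − (193/5)·R4: [0, 0, 0, 0, 0]
The echelon form has 4 nonzero rows; the last pivot sits in the augmented column, so rank(P) = 3 but rank([P|b]) = 4.
Since the ranks differ, the system is inconsistent.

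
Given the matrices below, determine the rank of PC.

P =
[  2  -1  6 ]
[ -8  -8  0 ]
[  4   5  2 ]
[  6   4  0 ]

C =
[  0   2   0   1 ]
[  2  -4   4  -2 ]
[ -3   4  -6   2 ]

First compute PC:
[[-20,  32, -40,  16],
 [-16,  16, -32,   8],
 [  4,  -4,   8,  -2],
 [  8,  -4,  16,  -2]]
Now row reduce the product.
R2 ← R2 − (4/5)·R1: [0, -48/5, 0, -24/5]
R3 ← R3 + (1/5)·R1: [0, 12/5, 0, 6/5]
R4 ← R4 + (2/5)·R1: [0, 44/5, 0, 22/5]
R3 ← R3 + (1/4)·R2: [0, 0, 0, 0]
R4 ← R4 + (11/12)·R2: [0, 0, 0, 0]
2 nonzero rows, so rank(PC) = 2.

2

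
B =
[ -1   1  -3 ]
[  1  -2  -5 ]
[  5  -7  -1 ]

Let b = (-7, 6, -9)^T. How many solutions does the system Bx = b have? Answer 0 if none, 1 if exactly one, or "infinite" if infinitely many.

0

Row reduce the augmented matrix [B | b].
R2 ← R2 + R1: [0, -1, -8, -1]
R3 ← R3 + (5)·R1: [0, -2, -16, -44]
R3 ← R3 − (2)·R2: [0, 0, 0, -42]
The echelon form has 3 nonzero rows; the last pivot sits in the augmented column, so rank(B) = 2 but rank([B|b]) = 3.
Since the ranks differ, the system is inconsistent.
It has no solutions.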